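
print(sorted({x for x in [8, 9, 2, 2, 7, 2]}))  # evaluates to [2, 7, 8, 9]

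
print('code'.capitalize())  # Code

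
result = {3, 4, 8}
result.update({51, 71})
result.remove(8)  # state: {3, 4, 51, 71}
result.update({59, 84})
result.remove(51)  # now {3, 4, 59, 71, 84}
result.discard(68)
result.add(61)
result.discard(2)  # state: {3, 4, 59, 61, 71, 84}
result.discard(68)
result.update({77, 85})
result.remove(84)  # {3, 4, 59, 61, 71, 77, 85}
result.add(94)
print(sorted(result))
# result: [3, 4, 59, 61, 71, 77, 85, 94]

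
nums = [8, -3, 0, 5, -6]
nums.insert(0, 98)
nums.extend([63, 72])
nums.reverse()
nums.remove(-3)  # [72, 63, -6, 5, 0, 8, 98]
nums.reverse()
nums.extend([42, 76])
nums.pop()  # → 76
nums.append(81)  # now [98, 8, 0, 5, -6, 63, 72, 42, 81]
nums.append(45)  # [98, 8, 0, 5, -6, 63, 72, 42, 81, 45]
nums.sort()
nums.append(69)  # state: [-6, 0, 5, 8, 42, 45, 63, 72, 81, 98, 69]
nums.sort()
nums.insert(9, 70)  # [-6, 0, 5, 8, 42, 45, 63, 69, 72, 70, 81, 98]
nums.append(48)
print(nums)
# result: [-6, 0, 5, 8, 42, 45, 63, 69, 72, 70, 81, 98, 48]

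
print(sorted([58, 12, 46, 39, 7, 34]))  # [7, 12, 34, 39, 46, 58]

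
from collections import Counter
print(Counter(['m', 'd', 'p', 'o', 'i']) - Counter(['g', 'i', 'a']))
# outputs Counter({'m': 1, 'd': 1, 'p': 1, 'o': 1})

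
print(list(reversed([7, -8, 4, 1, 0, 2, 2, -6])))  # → [-6, 2, 2, 0, 1, 4, -8, 7]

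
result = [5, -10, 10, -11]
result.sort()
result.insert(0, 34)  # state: [34, -11, -10, 5, 10]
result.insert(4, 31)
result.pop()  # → 10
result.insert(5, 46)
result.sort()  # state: [-11, -10, 5, 31, 34, 46]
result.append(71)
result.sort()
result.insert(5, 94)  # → [-11, -10, 5, 31, 34, 94, 46, 71]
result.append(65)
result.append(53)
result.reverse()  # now [53, 65, 71, 46, 94, 34, 31, 5, -10, -11]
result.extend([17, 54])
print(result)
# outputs [53, 65, 71, 46, 94, 34, 31, 5, -10, -11, 17, 54]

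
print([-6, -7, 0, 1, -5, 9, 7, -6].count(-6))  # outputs 2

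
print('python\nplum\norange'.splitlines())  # ['python', 'plum', 'orange']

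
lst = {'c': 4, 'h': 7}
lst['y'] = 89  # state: {'c': 4, 'h': 7, 'y': 89}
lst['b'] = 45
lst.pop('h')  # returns 7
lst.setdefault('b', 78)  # 45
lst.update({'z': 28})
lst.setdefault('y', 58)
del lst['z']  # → {'c': 4, 'y': 89, 'b': 45}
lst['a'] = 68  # {'c': 4, 'y': 89, 'b': 45, 'a': 68}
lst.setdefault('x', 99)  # 99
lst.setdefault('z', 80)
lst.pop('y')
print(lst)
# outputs {'c': 4, 'b': 45, 'a': 68, 'x': 99, 'z': 80}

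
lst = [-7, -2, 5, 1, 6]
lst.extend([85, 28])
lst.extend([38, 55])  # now [-7, -2, 5, 1, 6, 85, 28, 38, 55]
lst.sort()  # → [-7, -2, 1, 5, 6, 28, 38, 55, 85]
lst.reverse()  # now [85, 55, 38, 28, 6, 5, 1, -2, -7]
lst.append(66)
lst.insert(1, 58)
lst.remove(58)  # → [85, 55, 38, 28, 6, 5, 1, -2, -7, 66]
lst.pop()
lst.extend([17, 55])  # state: [85, 55, 38, 28, 6, 5, 1, -2, -7, 17, 55]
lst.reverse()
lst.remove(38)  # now [55, 17, -7, -2, 1, 5, 6, 28, 55, 85]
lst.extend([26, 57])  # [55, 17, -7, -2, 1, 5, 6, 28, 55, 85, 26, 57]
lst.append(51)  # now [55, 17, -7, -2, 1, 5, 6, 28, 55, 85, 26, 57, 51]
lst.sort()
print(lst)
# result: [-7, -2, 1, 5, 6, 17, 26, 28, 51, 55, 55, 57, 85]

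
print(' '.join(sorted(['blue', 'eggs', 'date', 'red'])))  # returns blue date eggs red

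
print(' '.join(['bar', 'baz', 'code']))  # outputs bar baz code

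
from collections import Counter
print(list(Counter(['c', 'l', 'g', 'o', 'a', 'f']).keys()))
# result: ['c', 'l', 'g', 'o', 'a', 'f']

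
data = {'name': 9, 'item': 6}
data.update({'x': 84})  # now {'name': 9, 'item': 6, 'x': 84}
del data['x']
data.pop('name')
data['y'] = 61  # {'item': 6, 'y': 61}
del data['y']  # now {'item': 6}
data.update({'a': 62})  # {'item': 6, 'a': 62}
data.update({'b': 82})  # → {'item': 6, 'a': 62, 'b': 82}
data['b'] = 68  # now {'item': 6, 'a': 62, 'b': 68}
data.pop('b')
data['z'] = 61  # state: {'item': 6, 'a': 62, 'z': 61}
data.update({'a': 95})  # {'item': 6, 'a': 95, 'z': 61}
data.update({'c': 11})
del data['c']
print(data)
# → {'item': 6, 'a': 95, 'z': 61}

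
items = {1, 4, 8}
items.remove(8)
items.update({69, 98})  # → {1, 4, 69, 98}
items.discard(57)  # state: {1, 4, 69, 98}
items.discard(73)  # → {1, 4, 69, 98}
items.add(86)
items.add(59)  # {1, 4, 59, 69, 86, 98}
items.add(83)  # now {1, 4, 59, 69, 83, 86, 98}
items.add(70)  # {1, 4, 59, 69, 70, 83, 86, 98}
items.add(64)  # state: {1, 4, 59, 64, 69, 70, 83, 86, 98}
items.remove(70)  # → {1, 4, 59, 64, 69, 83, 86, 98}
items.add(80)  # {1, 4, 59, 64, 69, 80, 83, 86, 98}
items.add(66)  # {1, 4, 59, 64, 66, 69, 80, 83, 86, 98}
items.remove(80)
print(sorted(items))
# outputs [1, 4, 59, 64, 66, 69, 83, 86, 98]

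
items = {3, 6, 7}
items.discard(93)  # {3, 6, 7}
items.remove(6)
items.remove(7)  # {3}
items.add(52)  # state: {3, 52}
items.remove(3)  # {52}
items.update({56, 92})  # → {52, 56, 92}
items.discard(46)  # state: {52, 56, 92}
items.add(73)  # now {52, 56, 73, 92}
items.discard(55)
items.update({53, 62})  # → {52, 53, 56, 62, 73, 92}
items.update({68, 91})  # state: {52, 53, 56, 62, 68, 73, 91, 92}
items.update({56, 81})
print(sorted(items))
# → [52, 53, 56, 62, 68, 73, 81, 91, 92]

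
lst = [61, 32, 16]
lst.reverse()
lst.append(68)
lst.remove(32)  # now [16, 61, 68]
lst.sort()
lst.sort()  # [16, 61, 68]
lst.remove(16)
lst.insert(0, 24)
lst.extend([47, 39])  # [24, 61, 68, 47, 39]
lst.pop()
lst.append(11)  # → [24, 61, 68, 47, 11]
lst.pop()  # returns 11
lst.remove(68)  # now [24, 61, 47]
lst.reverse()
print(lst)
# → [47, 61, 24]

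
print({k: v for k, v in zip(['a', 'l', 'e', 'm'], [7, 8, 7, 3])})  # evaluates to {'a': 7, 'l': 8, 'e': 7, 'm': 3}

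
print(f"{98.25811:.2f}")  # 98.26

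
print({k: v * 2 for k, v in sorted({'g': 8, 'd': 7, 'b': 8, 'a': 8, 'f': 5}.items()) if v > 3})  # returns {'a': 16, 'b': 16, 'd': 14, 'f': 10, 'g': 16}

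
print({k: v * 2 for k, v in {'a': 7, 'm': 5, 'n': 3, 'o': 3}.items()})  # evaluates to {'a': 14, 'm': 10, 'n': 6, 'o': 6}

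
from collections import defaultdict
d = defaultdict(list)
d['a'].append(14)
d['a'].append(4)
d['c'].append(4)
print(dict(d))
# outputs {'a': [14, 4], 'c': [4]}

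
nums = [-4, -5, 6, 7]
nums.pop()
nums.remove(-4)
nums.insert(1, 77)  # [-5, 77, 6]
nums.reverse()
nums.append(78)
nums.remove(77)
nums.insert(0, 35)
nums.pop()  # 78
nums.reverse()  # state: [-5, 6, 35]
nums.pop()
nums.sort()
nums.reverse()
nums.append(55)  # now [6, -5, 55]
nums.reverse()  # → [55, -5, 6]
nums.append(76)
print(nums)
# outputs [55, -5, 6, 76]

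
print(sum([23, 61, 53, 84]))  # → 221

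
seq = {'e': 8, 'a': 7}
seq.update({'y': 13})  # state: {'e': 8, 'a': 7, 'y': 13}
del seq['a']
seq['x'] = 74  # {'e': 8, 'y': 13, 'x': 74}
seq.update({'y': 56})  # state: {'e': 8, 'y': 56, 'x': 74}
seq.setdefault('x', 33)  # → 74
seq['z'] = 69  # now {'e': 8, 'y': 56, 'x': 74, 'z': 69}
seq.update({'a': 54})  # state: {'e': 8, 'y': 56, 'x': 74, 'z': 69, 'a': 54}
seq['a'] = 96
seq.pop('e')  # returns 8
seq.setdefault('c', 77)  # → 77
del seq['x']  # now {'y': 56, 'z': 69, 'a': 96, 'c': 77}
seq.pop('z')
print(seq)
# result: {'y': 56, 'a': 96, 'c': 77}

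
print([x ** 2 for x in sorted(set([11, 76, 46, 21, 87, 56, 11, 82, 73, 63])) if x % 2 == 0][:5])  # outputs [2116, 3136, 5776, 6724]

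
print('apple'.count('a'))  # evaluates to 1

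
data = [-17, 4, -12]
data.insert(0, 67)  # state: [67, -17, 4, -12]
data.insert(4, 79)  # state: [67, -17, 4, -12, 79]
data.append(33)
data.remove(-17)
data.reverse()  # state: [33, 79, -12, 4, 67]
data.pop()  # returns 67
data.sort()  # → [-12, 4, 33, 79]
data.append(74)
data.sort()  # [-12, 4, 33, 74, 79]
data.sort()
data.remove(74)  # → [-12, 4, 33, 79]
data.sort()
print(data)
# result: [-12, 4, 33, 79]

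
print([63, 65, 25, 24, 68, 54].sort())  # None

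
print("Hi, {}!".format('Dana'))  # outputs Hi, Dana!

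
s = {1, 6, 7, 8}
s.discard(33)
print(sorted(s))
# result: [1, 6, 7, 8]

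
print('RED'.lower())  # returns red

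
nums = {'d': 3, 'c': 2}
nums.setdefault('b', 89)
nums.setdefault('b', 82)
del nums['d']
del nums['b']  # {'c': 2}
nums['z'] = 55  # {'c': 2, 'z': 55}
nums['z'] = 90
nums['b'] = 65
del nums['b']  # {'c': 2, 'z': 90}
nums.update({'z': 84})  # {'c': 2, 'z': 84}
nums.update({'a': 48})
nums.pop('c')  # 2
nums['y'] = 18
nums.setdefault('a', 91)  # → 48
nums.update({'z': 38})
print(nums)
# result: {'z': 38, 'a': 48, 'y': 18}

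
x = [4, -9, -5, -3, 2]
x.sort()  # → [-9, -5, -3, 2, 4]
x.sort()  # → [-9, -5, -3, 2, 4]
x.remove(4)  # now [-9, -5, -3, 2]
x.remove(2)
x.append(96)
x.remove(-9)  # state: [-5, -3, 96]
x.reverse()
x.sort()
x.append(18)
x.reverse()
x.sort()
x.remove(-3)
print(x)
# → [-5, 18, 96]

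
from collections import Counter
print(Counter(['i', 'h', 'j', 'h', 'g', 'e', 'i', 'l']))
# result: Counter({'i': 2, 'h': 2, 'j': 1, 'g': 1, 'e': 1, 'l': 1})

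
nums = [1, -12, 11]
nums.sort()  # [-12, 1, 11]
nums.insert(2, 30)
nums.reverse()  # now [11, 30, 1, -12]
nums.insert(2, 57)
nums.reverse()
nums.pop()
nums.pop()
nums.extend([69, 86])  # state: [-12, 1, 57, 69, 86]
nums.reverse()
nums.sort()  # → [-12, 1, 57, 69, 86]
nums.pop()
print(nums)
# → [-12, 1, 57, 69]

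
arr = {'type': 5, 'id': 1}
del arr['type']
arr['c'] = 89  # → {'id': 1, 'c': 89}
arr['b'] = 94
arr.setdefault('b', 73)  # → 94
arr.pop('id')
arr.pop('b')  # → 94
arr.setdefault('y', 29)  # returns 29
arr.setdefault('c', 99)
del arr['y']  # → {'c': 89}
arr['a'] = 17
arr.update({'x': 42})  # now {'c': 89, 'a': 17, 'x': 42}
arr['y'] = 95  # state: {'c': 89, 'a': 17, 'x': 42, 'y': 95}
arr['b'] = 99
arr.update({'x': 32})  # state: {'c': 89, 'a': 17, 'x': 32, 'y': 95, 'b': 99}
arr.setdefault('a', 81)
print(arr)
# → {'c': 89, 'a': 17, 'x': 32, 'y': 95, 'b': 99}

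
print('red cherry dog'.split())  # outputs ['red', 'cherry', 'dog']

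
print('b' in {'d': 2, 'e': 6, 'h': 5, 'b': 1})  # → True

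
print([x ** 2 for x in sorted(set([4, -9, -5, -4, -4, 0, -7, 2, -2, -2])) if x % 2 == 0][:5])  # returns [16, 4, 0, 4, 16]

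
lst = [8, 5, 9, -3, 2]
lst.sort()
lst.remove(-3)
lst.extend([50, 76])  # [2, 5, 8, 9, 50, 76]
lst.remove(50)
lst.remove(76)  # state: [2, 5, 8, 9]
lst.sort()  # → [2, 5, 8, 9]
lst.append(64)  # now [2, 5, 8, 9, 64]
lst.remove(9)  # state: [2, 5, 8, 64]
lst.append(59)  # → [2, 5, 8, 64, 59]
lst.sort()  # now [2, 5, 8, 59, 64]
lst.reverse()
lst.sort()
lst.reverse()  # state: [64, 59, 8, 5, 2]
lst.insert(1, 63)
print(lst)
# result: [64, 63, 59, 8, 5, 2]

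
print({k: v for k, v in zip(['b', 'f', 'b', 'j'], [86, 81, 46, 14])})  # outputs {'b': 46, 'f': 81, 'j': 14}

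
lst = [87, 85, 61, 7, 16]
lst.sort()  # [7, 16, 61, 85, 87]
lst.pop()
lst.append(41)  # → [7, 16, 61, 85, 41]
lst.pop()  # 41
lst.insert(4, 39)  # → [7, 16, 61, 85, 39]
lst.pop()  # 39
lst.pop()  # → 85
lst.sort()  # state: [7, 16, 61]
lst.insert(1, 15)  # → [7, 15, 16, 61]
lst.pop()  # 61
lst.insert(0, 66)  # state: [66, 7, 15, 16]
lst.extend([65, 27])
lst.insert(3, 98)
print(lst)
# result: [66, 7, 15, 98, 16, 65, 27]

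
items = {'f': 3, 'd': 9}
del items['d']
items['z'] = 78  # {'f': 3, 'z': 78}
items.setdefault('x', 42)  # 42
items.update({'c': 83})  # {'f': 3, 'z': 78, 'x': 42, 'c': 83}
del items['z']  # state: {'f': 3, 'x': 42, 'c': 83}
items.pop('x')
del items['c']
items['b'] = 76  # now {'f': 3, 'b': 76}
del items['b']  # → {'f': 3}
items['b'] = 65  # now {'f': 3, 'b': 65}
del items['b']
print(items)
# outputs {'f': 3}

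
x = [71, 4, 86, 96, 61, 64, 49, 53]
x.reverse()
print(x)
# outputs [53, 49, 64, 61, 96, 86, 4, 71]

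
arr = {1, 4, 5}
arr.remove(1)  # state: {4, 5}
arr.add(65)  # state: {4, 5, 65}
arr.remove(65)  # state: {4, 5}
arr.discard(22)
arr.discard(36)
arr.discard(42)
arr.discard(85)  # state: {4, 5}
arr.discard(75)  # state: {4, 5}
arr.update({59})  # {4, 5, 59}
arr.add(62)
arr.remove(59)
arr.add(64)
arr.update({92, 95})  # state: {4, 5, 62, 64, 92, 95}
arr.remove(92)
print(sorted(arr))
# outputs [4, 5, 62, 64, 95]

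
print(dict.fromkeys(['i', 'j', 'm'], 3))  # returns {'i': 3, 'j': 3, 'm': 3}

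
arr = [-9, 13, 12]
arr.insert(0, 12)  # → [12, -9, 13, 12]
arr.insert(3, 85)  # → [12, -9, 13, 85, 12]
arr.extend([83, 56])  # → [12, -9, 13, 85, 12, 83, 56]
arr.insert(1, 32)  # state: [12, 32, -9, 13, 85, 12, 83, 56]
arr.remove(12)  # [32, -9, 13, 85, 12, 83, 56]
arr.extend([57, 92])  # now [32, -9, 13, 85, 12, 83, 56, 57, 92]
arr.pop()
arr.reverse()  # [57, 56, 83, 12, 85, 13, -9, 32]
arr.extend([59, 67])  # [57, 56, 83, 12, 85, 13, -9, 32, 59, 67]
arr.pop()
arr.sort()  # [-9, 12, 13, 32, 56, 57, 59, 83, 85]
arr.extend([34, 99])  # [-9, 12, 13, 32, 56, 57, 59, 83, 85, 34, 99]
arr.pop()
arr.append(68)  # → [-9, 12, 13, 32, 56, 57, 59, 83, 85, 34, 68]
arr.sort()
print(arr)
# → [-9, 12, 13, 32, 34, 56, 57, 59, 68, 83, 85]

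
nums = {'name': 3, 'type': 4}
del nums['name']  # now {'type': 4}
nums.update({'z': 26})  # {'type': 4, 'z': 26}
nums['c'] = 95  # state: {'type': 4, 'z': 26, 'c': 95}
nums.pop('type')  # 4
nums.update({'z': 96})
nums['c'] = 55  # {'z': 96, 'c': 55}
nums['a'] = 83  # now {'z': 96, 'c': 55, 'a': 83}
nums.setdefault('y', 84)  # 84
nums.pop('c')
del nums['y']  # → {'z': 96, 'a': 83}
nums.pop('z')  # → 96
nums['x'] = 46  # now {'a': 83, 'x': 46}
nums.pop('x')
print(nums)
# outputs {'a': 83}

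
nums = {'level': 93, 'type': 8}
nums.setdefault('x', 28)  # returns 28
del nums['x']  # {'level': 93, 'type': 8}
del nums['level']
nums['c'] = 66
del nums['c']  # {'type': 8}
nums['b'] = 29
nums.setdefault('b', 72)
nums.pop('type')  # 8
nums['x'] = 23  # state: {'b': 29, 'x': 23}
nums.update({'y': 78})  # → {'b': 29, 'x': 23, 'y': 78}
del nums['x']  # {'b': 29, 'y': 78}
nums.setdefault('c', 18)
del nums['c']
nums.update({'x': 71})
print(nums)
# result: {'b': 29, 'y': 78, 'x': 71}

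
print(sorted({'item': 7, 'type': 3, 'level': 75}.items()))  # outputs [('item', 7), ('level', 75), ('type', 3)]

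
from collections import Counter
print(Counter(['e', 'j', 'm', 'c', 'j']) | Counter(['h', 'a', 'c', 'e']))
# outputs Counter({'j': 2, 'e': 1, 'm': 1, 'c': 1, 'h': 1, 'a': 1})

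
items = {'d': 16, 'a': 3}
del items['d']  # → {'a': 3}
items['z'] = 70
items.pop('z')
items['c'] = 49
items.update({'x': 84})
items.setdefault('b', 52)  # 52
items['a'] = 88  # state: {'a': 88, 'c': 49, 'x': 84, 'b': 52}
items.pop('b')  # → 52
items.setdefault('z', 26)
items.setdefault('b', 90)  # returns 90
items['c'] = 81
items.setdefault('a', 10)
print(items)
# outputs {'a': 88, 'c': 81, 'x': 84, 'z': 26, 'b': 90}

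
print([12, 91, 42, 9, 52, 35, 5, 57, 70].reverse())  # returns None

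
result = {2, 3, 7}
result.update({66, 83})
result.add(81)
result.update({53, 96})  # {2, 3, 7, 53, 66, 81, 83, 96}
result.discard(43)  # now {2, 3, 7, 53, 66, 81, 83, 96}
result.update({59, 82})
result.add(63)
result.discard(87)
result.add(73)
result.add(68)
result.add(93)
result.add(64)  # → {2, 3, 7, 53, 59, 63, 64, 66, 68, 73, 81, 82, 83, 93, 96}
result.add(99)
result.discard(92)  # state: {2, 3, 7, 53, 59, 63, 64, 66, 68, 73, 81, 82, 83, 93, 96, 99}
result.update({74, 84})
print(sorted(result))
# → [2, 3, 7, 53, 59, 63, 64, 66, 68, 73, 74, 81, 82, 83, 84, 93, 96, 99]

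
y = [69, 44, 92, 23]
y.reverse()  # [23, 92, 44, 69]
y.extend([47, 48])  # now [23, 92, 44, 69, 47, 48]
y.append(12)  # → [23, 92, 44, 69, 47, 48, 12]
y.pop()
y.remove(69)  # [23, 92, 44, 47, 48]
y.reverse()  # [48, 47, 44, 92, 23]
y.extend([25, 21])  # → [48, 47, 44, 92, 23, 25, 21]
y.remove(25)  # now [48, 47, 44, 92, 23, 21]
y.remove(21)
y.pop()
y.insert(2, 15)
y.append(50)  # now [48, 47, 15, 44, 92, 50]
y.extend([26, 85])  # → [48, 47, 15, 44, 92, 50, 26, 85]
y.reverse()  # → [85, 26, 50, 92, 44, 15, 47, 48]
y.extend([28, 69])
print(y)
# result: [85, 26, 50, 92, 44, 15, 47, 48, 28, 69]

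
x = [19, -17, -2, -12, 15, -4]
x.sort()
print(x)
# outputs [-17, -12, -4, -2, 15, 19]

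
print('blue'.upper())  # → BLUE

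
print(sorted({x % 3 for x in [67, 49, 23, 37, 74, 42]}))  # [0, 1, 2]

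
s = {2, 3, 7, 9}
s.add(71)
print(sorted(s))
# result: [2, 3, 7, 9, 71]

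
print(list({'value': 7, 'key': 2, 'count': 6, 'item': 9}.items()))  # [('value', 7), ('key', 2), ('count', 6), ('item', 9)]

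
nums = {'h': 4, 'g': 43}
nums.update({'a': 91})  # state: {'h': 4, 'g': 43, 'a': 91}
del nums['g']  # {'h': 4, 'a': 91}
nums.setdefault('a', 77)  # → 91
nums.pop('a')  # 91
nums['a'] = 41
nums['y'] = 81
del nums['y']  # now {'h': 4, 'a': 41}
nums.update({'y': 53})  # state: {'h': 4, 'a': 41, 'y': 53}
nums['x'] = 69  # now {'h': 4, 'a': 41, 'y': 53, 'x': 69}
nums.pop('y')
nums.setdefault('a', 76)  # 41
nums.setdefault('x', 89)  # 69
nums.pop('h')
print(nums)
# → {'a': 41, 'x': 69}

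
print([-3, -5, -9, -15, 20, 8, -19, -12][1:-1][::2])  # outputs [-5, -15, 8]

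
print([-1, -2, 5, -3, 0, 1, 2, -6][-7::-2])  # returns [-2]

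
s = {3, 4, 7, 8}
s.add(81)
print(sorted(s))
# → [3, 4, 7, 8, 81]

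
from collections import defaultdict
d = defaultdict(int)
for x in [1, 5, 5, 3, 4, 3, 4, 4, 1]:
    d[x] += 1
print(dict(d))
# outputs {1: 2, 5: 2, 3: 2, 4: 3}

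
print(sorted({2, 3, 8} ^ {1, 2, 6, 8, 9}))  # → [1, 3, 6, 9]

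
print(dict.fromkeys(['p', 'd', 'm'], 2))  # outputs {'p': 2, 'd': 2, 'm': 2}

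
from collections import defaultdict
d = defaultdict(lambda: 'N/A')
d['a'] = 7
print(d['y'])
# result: N/A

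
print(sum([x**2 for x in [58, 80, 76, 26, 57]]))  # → 19465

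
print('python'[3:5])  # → ho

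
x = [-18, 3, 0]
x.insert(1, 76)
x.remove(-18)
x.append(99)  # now [76, 3, 0, 99]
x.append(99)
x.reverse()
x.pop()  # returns 76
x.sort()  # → [0, 3, 99, 99]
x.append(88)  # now [0, 3, 99, 99, 88]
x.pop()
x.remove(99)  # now [0, 3, 99]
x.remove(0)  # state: [3, 99]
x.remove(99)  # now [3]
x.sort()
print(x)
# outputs [3]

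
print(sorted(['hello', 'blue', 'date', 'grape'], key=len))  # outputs ['blue', 'date', 'hello', 'grape']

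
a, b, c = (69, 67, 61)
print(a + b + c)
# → 197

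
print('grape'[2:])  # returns ape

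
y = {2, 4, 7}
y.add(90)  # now {2, 4, 7, 90}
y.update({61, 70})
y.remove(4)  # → {2, 7, 61, 70, 90}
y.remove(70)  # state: {2, 7, 61, 90}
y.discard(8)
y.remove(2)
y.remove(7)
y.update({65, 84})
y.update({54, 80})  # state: {54, 61, 65, 80, 84, 90}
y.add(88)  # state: {54, 61, 65, 80, 84, 88, 90}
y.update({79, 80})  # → {54, 61, 65, 79, 80, 84, 88, 90}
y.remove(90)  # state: {54, 61, 65, 79, 80, 84, 88}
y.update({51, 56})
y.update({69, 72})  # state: {51, 54, 56, 61, 65, 69, 72, 79, 80, 84, 88}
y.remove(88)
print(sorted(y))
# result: [51, 54, 56, 61, 65, 69, 72, 79, 80, 84]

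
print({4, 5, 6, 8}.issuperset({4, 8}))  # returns True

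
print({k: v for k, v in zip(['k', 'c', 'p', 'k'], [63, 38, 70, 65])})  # {'k': 65, 'c': 38, 'p': 70}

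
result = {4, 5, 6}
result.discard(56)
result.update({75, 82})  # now {4, 5, 6, 75, 82}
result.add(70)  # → {4, 5, 6, 70, 75, 82}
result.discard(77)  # {4, 5, 6, 70, 75, 82}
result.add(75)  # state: {4, 5, 6, 70, 75, 82}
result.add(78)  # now {4, 5, 6, 70, 75, 78, 82}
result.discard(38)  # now {4, 5, 6, 70, 75, 78, 82}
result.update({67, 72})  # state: {4, 5, 6, 67, 70, 72, 75, 78, 82}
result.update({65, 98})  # {4, 5, 6, 65, 67, 70, 72, 75, 78, 82, 98}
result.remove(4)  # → {5, 6, 65, 67, 70, 72, 75, 78, 82, 98}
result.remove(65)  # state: {5, 6, 67, 70, 72, 75, 78, 82, 98}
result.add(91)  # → {5, 6, 67, 70, 72, 75, 78, 82, 91, 98}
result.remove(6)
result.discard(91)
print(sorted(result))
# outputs [5, 67, 70, 72, 75, 78, 82, 98]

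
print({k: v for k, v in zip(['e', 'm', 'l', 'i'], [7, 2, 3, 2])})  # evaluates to {'e': 7, 'm': 2, 'l': 3, 'i': 2}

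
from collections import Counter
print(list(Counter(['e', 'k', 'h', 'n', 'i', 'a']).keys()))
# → ['e', 'k', 'h', 'n', 'i', 'a']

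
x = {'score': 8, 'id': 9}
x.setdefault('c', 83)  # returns 83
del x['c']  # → {'score': 8, 'id': 9}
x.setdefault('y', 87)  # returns 87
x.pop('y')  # 87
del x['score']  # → {'id': 9}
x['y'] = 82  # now {'id': 9, 'y': 82}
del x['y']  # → {'id': 9}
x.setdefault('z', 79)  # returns 79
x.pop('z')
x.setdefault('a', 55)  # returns 55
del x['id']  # {'a': 55}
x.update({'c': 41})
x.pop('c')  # 41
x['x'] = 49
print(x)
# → {'a': 55, 'x': 49}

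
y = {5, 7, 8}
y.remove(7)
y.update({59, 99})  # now {5, 8, 59, 99}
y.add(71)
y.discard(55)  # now {5, 8, 59, 71, 99}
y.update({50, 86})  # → {5, 8, 50, 59, 71, 86, 99}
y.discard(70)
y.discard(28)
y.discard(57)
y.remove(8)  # {5, 50, 59, 71, 86, 99}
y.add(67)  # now {5, 50, 59, 67, 71, 86, 99}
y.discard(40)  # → {5, 50, 59, 67, 71, 86, 99}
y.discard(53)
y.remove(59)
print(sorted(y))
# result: [5, 50, 67, 71, 86, 99]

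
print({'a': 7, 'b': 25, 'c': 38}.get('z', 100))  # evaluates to 100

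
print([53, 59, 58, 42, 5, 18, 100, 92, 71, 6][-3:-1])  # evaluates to [92, 71]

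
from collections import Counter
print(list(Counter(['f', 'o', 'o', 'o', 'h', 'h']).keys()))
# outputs ['f', 'o', 'h']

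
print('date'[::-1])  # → etad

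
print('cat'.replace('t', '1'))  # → ca1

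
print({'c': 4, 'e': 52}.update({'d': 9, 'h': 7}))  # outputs None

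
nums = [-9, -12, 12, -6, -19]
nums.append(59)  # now [-9, -12, 12, -6, -19, 59]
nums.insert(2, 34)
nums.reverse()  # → [59, -19, -6, 12, 34, -12, -9]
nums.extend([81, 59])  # [59, -19, -6, 12, 34, -12, -9, 81, 59]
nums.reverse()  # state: [59, 81, -9, -12, 34, 12, -6, -19, 59]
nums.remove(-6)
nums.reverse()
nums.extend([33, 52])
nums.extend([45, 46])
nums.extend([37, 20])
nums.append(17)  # [59, -19, 12, 34, -12, -9, 81, 59, 33, 52, 45, 46, 37, 20, 17]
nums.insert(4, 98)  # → [59, -19, 12, 34, 98, -12, -9, 81, 59, 33, 52, 45, 46, 37, 20, 17]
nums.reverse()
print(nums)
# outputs [17, 20, 37, 46, 45, 52, 33, 59, 81, -9, -12, 98, 34, 12, -19, 59]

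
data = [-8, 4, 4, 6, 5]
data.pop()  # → 5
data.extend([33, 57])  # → [-8, 4, 4, 6, 33, 57]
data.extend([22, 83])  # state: [-8, 4, 4, 6, 33, 57, 22, 83]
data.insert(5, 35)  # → [-8, 4, 4, 6, 33, 35, 57, 22, 83]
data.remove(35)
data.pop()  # 83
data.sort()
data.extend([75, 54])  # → [-8, 4, 4, 6, 22, 33, 57, 75, 54]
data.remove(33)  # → [-8, 4, 4, 6, 22, 57, 75, 54]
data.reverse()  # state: [54, 75, 57, 22, 6, 4, 4, -8]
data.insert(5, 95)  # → [54, 75, 57, 22, 6, 95, 4, 4, -8]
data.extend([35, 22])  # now [54, 75, 57, 22, 6, 95, 4, 4, -8, 35, 22]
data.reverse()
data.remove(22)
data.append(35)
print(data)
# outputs [35, -8, 4, 4, 95, 6, 22, 57, 75, 54, 35]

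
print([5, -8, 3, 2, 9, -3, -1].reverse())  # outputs None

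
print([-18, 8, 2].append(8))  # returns None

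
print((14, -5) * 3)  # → (14, -5, 14, -5, 14, -5)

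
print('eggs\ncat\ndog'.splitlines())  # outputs ['eggs', 'cat', 'dog']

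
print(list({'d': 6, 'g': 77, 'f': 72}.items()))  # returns [('d', 6), ('g', 77), ('f', 72)]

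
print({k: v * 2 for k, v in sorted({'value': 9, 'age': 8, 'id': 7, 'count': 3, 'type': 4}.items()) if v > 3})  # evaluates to {'age': 16, 'id': 14, 'type': 8, 'value': 18}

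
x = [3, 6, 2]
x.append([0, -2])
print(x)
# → [3, 6, 2, [0, -2]]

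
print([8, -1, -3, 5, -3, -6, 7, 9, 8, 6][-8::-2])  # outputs [-3, 8]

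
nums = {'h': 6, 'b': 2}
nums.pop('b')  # 2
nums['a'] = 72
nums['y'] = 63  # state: {'h': 6, 'a': 72, 'y': 63}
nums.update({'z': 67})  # {'h': 6, 'a': 72, 'y': 63, 'z': 67}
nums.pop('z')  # 67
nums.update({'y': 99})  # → {'h': 6, 'a': 72, 'y': 99}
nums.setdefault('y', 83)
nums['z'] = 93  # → {'h': 6, 'a': 72, 'y': 99, 'z': 93}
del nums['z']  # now {'h': 6, 'a': 72, 'y': 99}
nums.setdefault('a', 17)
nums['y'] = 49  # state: {'h': 6, 'a': 72, 'y': 49}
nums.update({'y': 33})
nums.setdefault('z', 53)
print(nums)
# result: {'h': 6, 'a': 72, 'y': 33, 'z': 53}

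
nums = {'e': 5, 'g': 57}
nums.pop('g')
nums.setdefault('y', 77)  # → 77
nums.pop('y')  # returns 77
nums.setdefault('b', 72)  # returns 72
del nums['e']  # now {'b': 72}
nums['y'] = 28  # {'b': 72, 'y': 28}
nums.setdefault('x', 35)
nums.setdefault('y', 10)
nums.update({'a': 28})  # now {'b': 72, 'y': 28, 'x': 35, 'a': 28}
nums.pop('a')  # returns 28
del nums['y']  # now {'b': 72, 'x': 35}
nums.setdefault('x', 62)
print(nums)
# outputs {'b': 72, 'x': 35}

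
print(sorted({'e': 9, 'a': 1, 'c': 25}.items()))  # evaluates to [('a', 1), ('c', 25), ('e', 9)]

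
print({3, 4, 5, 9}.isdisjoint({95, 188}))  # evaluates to True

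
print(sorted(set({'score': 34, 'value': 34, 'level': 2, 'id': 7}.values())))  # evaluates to [2, 7, 34]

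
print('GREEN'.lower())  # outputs green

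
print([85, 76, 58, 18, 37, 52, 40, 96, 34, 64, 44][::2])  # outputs [85, 58, 37, 40, 34, 44]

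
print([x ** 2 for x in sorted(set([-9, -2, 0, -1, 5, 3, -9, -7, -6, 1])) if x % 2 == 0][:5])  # [36, 4, 0]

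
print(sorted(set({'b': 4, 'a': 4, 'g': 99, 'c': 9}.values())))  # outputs [4, 9, 99]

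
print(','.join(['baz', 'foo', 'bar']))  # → baz,foo,bar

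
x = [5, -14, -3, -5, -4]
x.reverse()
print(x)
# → [-4, -5, -3, -14, 5]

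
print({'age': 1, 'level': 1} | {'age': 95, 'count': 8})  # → {'age': 95, 'level': 1, 'count': 8}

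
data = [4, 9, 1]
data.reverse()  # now [1, 9, 4]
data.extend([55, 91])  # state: [1, 9, 4, 55, 91]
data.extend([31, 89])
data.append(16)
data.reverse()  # [16, 89, 31, 91, 55, 4, 9, 1]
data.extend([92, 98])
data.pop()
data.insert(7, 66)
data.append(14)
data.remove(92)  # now [16, 89, 31, 91, 55, 4, 9, 66, 1, 14]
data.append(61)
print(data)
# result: [16, 89, 31, 91, 55, 4, 9, 66, 1, 14, 61]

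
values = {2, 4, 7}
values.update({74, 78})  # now {2, 4, 7, 74, 78}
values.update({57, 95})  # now {2, 4, 7, 57, 74, 78, 95}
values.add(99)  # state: {2, 4, 7, 57, 74, 78, 95, 99}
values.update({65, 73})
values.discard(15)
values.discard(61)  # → {2, 4, 7, 57, 65, 73, 74, 78, 95, 99}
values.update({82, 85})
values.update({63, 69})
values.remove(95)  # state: {2, 4, 7, 57, 63, 65, 69, 73, 74, 78, 82, 85, 99}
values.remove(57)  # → {2, 4, 7, 63, 65, 69, 73, 74, 78, 82, 85, 99}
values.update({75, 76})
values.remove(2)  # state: {4, 7, 63, 65, 69, 73, 74, 75, 76, 78, 82, 85, 99}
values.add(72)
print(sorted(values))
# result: [4, 7, 63, 65, 69, 72, 73, 74, 75, 76, 78, 82, 85, 99]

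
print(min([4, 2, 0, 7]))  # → 0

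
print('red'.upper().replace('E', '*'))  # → R*D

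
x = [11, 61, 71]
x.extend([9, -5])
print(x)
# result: [11, 61, 71, 9, -5]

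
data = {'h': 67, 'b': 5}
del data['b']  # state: {'h': 67}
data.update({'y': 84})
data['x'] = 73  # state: {'h': 67, 'y': 84, 'x': 73}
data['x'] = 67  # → {'h': 67, 'y': 84, 'x': 67}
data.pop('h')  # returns 67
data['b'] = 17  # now {'y': 84, 'x': 67, 'b': 17}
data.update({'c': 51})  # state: {'y': 84, 'x': 67, 'b': 17, 'c': 51}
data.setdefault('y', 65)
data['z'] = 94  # {'y': 84, 'x': 67, 'b': 17, 'c': 51, 'z': 94}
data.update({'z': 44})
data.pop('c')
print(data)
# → {'y': 84, 'x': 67, 'b': 17, 'z': 44}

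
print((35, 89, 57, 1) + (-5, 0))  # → (35, 89, 57, 1, -5, 0)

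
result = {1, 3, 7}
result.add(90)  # {1, 3, 7, 90}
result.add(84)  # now {1, 3, 7, 84, 90}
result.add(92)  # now {1, 3, 7, 84, 90, 92}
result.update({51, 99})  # {1, 3, 7, 51, 84, 90, 92, 99}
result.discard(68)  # {1, 3, 7, 51, 84, 90, 92, 99}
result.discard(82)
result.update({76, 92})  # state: {1, 3, 7, 51, 76, 84, 90, 92, 99}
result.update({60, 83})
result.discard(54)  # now {1, 3, 7, 51, 60, 76, 83, 84, 90, 92, 99}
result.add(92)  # {1, 3, 7, 51, 60, 76, 83, 84, 90, 92, 99}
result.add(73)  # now {1, 3, 7, 51, 60, 73, 76, 83, 84, 90, 92, 99}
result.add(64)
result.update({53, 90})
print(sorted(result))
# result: [1, 3, 7, 51, 53, 60, 64, 73, 76, 83, 84, 90, 92, 99]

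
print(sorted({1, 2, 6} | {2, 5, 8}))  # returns [1, 2, 5, 6, 8]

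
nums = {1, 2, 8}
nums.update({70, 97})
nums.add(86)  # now {1, 2, 8, 70, 86, 97}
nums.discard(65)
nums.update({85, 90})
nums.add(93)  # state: {1, 2, 8, 70, 85, 86, 90, 93, 97}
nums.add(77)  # {1, 2, 8, 70, 77, 85, 86, 90, 93, 97}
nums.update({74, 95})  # {1, 2, 8, 70, 74, 77, 85, 86, 90, 93, 95, 97}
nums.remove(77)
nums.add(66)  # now {1, 2, 8, 66, 70, 74, 85, 86, 90, 93, 95, 97}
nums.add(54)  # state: {1, 2, 8, 54, 66, 70, 74, 85, 86, 90, 93, 95, 97}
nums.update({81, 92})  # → {1, 2, 8, 54, 66, 70, 74, 81, 85, 86, 90, 92, 93, 95, 97}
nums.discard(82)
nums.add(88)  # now {1, 2, 8, 54, 66, 70, 74, 81, 85, 86, 88, 90, 92, 93, 95, 97}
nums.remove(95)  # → {1, 2, 8, 54, 66, 70, 74, 81, 85, 86, 88, 90, 92, 93, 97}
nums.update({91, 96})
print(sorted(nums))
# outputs [1, 2, 8, 54, 66, 70, 74, 81, 85, 86, 88, 90, 91, 92, 93, 96, 97]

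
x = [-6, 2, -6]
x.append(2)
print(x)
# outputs [-6, 2, -6, 2]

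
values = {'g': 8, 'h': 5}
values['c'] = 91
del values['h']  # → {'g': 8, 'c': 91}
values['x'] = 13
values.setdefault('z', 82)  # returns 82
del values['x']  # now {'g': 8, 'c': 91, 'z': 82}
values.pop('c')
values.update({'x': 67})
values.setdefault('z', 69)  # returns 82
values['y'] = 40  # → {'g': 8, 'z': 82, 'x': 67, 'y': 40}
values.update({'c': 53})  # {'g': 8, 'z': 82, 'x': 67, 'y': 40, 'c': 53}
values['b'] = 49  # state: {'g': 8, 'z': 82, 'x': 67, 'y': 40, 'c': 53, 'b': 49}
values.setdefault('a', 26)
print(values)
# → {'g': 8, 'z': 82, 'x': 67, 'y': 40, 'c': 53, 'b': 49, 'a': 26}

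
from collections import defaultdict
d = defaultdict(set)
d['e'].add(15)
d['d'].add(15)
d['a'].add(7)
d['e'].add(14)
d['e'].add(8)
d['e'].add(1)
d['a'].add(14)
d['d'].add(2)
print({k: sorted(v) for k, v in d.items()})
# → {'e': [1, 8, 14, 15], 'd': [2, 15], 'a': [7, 14]}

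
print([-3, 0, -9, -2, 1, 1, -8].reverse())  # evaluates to None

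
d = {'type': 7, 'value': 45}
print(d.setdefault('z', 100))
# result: 100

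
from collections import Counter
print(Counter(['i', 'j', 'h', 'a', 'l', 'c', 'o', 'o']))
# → Counter({'o': 2, 'i': 1, 'j': 1, 'h': 1, 'a': 1, 'l': 1, 'c': 1})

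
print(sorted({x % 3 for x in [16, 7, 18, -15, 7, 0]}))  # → [0, 1]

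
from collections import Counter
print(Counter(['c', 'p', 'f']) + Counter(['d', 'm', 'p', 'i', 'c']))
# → Counter({'c': 2, 'p': 2, 'f': 1, 'd': 1, 'm': 1, 'i': 1})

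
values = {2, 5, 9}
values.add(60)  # {2, 5, 9, 60}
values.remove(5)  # {2, 9, 60}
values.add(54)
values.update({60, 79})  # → {2, 9, 54, 60, 79}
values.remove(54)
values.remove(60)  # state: {2, 9, 79}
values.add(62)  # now {2, 9, 62, 79}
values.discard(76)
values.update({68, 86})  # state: {2, 9, 62, 68, 79, 86}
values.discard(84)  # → {2, 9, 62, 68, 79, 86}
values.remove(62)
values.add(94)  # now {2, 9, 68, 79, 86, 94}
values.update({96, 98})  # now {2, 9, 68, 79, 86, 94, 96, 98}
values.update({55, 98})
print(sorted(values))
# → [2, 9, 55, 68, 79, 86, 94, 96, 98]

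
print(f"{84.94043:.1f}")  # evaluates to 84.9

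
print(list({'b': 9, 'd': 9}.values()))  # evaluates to [9, 9]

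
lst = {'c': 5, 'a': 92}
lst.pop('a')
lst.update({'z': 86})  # {'c': 5, 'z': 86}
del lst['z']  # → {'c': 5}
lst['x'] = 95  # {'c': 5, 'x': 95}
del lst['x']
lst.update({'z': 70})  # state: {'c': 5, 'z': 70}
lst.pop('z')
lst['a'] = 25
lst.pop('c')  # 5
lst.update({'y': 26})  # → {'a': 25, 'y': 26}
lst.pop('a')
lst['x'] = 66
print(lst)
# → {'y': 26, 'x': 66}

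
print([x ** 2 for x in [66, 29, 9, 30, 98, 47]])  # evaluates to [4356, 841, 81, 900, 9604, 2209]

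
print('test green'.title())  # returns Test Green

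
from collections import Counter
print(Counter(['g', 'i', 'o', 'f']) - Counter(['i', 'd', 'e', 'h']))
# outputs Counter({'g': 1, 'o': 1, 'f': 1})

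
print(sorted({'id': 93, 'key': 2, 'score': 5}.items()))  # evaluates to [('id', 93), ('key', 2), ('score', 5)]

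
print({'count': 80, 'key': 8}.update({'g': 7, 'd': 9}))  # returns None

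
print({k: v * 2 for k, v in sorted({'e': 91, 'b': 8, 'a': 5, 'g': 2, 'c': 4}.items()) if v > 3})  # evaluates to {'a': 10, 'b': 16, 'c': 8, 'e': 182}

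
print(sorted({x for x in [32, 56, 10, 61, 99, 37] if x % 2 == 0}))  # [10, 32, 56]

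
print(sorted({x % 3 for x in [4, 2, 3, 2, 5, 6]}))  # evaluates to [0, 1, 2]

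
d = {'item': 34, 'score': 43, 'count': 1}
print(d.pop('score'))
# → 43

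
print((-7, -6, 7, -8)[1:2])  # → (-6,)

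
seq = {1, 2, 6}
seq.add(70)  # {1, 2, 6, 70}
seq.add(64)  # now {1, 2, 6, 64, 70}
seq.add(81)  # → {1, 2, 6, 64, 70, 81}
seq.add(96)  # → {1, 2, 6, 64, 70, 81, 96}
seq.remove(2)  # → {1, 6, 64, 70, 81, 96}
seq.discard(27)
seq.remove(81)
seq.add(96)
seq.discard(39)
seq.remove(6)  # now {1, 64, 70, 96}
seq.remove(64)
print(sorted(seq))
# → [1, 70, 96]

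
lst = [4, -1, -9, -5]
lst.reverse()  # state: [-5, -9, -1, 4]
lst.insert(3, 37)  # [-5, -9, -1, 37, 4]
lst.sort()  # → [-9, -5, -1, 4, 37]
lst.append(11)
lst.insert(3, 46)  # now [-9, -5, -1, 46, 4, 37, 11]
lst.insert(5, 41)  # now [-9, -5, -1, 46, 4, 41, 37, 11]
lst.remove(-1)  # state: [-9, -5, 46, 4, 41, 37, 11]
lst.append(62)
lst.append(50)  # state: [-9, -5, 46, 4, 41, 37, 11, 62, 50]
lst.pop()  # 50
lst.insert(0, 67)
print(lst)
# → [67, -9, -5, 46, 4, 41, 37, 11, 62]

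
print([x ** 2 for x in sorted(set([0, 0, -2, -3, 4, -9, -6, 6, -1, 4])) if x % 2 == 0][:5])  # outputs [36, 4, 0, 16, 36]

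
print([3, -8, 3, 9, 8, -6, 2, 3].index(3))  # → 0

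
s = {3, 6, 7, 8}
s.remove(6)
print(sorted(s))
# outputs [3, 7, 8]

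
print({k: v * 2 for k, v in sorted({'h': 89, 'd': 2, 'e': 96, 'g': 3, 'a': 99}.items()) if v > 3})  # {'a': 198, 'e': 192, 'h': 178}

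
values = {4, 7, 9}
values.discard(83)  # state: {4, 7, 9}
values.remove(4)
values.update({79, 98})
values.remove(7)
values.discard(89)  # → {9, 79, 98}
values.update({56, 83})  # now {9, 56, 79, 83, 98}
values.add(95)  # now {9, 56, 79, 83, 95, 98}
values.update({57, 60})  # {9, 56, 57, 60, 79, 83, 95, 98}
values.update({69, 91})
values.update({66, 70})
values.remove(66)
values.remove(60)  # {9, 56, 57, 69, 70, 79, 83, 91, 95, 98}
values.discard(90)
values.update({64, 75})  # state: {9, 56, 57, 64, 69, 70, 75, 79, 83, 91, 95, 98}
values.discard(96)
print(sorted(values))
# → [9, 56, 57, 64, 69, 70, 75, 79, 83, 91, 95, 98]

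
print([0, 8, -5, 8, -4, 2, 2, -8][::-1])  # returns [-8, 2, 2, -4, 8, -5, 8, 0]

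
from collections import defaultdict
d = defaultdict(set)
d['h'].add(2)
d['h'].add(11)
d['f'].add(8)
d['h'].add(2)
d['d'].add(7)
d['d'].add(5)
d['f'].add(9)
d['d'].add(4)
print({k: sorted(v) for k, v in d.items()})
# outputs {'h': [2, 11], 'f': [8, 9], 'd': [4, 5, 7]}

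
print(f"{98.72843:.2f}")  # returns 98.73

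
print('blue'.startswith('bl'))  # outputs True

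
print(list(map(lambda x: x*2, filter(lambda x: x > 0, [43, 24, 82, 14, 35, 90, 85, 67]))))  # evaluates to [86, 48, 164, 28, 70, 180, 170, 134]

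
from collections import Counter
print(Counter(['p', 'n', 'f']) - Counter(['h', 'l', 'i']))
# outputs Counter({'p': 1, 'n': 1, 'f': 1})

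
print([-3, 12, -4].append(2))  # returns None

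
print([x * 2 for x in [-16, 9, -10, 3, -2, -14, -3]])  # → [-32, 18, -20, 6, -4, -28, -6]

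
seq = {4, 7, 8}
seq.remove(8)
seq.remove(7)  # {4}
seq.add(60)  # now {4, 60}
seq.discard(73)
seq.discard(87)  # {4, 60}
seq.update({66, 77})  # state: {4, 60, 66, 77}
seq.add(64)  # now {4, 60, 64, 66, 77}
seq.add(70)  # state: {4, 60, 64, 66, 70, 77}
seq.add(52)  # {4, 52, 60, 64, 66, 70, 77}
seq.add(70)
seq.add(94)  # {4, 52, 60, 64, 66, 70, 77, 94}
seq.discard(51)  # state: {4, 52, 60, 64, 66, 70, 77, 94}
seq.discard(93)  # {4, 52, 60, 64, 66, 70, 77, 94}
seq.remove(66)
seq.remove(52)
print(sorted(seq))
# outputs [4, 60, 64, 70, 77, 94]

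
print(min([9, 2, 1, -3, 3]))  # -3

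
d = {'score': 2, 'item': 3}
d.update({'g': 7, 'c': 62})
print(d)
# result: {'score': 2, 'item': 3, 'g': 7, 'c': 62}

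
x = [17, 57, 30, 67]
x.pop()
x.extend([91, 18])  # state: [17, 57, 30, 91, 18]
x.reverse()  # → [18, 91, 30, 57, 17]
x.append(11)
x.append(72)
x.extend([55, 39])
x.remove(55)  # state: [18, 91, 30, 57, 17, 11, 72, 39]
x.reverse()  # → [39, 72, 11, 17, 57, 30, 91, 18]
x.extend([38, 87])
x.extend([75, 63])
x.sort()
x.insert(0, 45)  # [45, 11, 17, 18, 30, 38, 39, 57, 63, 72, 75, 87, 91]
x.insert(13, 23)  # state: [45, 11, 17, 18, 30, 38, 39, 57, 63, 72, 75, 87, 91, 23]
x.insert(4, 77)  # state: [45, 11, 17, 18, 77, 30, 38, 39, 57, 63, 72, 75, 87, 91, 23]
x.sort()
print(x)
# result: [11, 17, 18, 23, 30, 38, 39, 45, 57, 63, 72, 75, 77, 87, 91]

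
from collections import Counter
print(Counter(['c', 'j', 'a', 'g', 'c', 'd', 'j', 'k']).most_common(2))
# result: [('c', 2), ('j', 2)]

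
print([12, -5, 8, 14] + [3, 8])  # [12, -5, 8, 14, 3, 8]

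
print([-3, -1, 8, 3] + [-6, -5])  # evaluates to [-3, -1, 8, 3, -6, -5]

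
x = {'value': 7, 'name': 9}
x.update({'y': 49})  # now {'value': 7, 'name': 9, 'y': 49}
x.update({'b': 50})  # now {'value': 7, 'name': 9, 'y': 49, 'b': 50}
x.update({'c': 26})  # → {'value': 7, 'name': 9, 'y': 49, 'b': 50, 'c': 26}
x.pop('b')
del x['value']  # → {'name': 9, 'y': 49, 'c': 26}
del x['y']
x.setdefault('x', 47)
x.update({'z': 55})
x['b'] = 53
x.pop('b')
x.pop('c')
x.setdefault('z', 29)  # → 55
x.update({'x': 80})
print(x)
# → {'name': 9, 'x': 80, 'z': 55}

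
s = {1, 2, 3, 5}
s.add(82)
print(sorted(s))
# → [1, 2, 3, 5, 82]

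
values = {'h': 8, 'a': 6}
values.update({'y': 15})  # {'h': 8, 'a': 6, 'y': 15}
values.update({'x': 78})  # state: {'h': 8, 'a': 6, 'y': 15, 'x': 78}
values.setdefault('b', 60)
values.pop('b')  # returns 60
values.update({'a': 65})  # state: {'h': 8, 'a': 65, 'y': 15, 'x': 78}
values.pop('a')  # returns 65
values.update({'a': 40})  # {'h': 8, 'y': 15, 'x': 78, 'a': 40}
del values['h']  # {'y': 15, 'x': 78, 'a': 40}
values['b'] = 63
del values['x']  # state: {'y': 15, 'a': 40, 'b': 63}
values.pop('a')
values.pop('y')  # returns 15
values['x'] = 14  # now {'b': 63, 'x': 14}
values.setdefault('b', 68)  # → 63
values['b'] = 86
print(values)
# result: {'b': 86, 'x': 14}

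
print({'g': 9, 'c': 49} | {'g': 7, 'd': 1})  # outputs {'g': 7, 'c': 49, 'd': 1}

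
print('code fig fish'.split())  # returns ['code', 'fig', 'fish']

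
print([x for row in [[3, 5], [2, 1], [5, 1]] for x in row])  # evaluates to [3, 5, 2, 1, 5, 1]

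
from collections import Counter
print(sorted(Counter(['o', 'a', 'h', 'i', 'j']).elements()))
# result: ['a', 'h', 'i', 'j', 'o']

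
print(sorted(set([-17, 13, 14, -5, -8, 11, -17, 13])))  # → [-17, -8, -5, 11, 13, 14]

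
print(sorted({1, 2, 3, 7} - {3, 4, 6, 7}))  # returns [1, 2]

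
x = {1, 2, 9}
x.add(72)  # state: {1, 2, 9, 72}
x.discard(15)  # {1, 2, 9, 72}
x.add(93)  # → {1, 2, 9, 72, 93}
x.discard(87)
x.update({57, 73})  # {1, 2, 9, 57, 72, 73, 93}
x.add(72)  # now {1, 2, 9, 57, 72, 73, 93}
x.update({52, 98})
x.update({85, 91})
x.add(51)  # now {1, 2, 9, 51, 52, 57, 72, 73, 85, 91, 93, 98}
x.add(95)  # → {1, 2, 9, 51, 52, 57, 72, 73, 85, 91, 93, 95, 98}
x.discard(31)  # {1, 2, 9, 51, 52, 57, 72, 73, 85, 91, 93, 95, 98}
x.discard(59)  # {1, 2, 9, 51, 52, 57, 72, 73, 85, 91, 93, 95, 98}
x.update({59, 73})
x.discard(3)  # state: {1, 2, 9, 51, 52, 57, 59, 72, 73, 85, 91, 93, 95, 98}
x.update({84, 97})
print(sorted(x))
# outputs [1, 2, 9, 51, 52, 57, 59, 72, 73, 84, 85, 91, 93, 95, 97, 98]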